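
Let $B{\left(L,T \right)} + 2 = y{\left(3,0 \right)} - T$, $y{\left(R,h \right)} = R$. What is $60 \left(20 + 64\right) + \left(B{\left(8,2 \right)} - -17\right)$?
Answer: $5056$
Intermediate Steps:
$B{\left(L,T \right)} = 1 - T$ ($B{\left(L,T \right)} = -2 - \left(-3 + T\right) = 1 - T$)
$60 \left(20 + 64\right) + \left(B{\left(8,2 \right)} - -17\right) = 60 \left(20 + 64\right) + \left(\left(1 - 2\right) - -17\right) = 60 \cdot 84 + \left(\left(1 - 2\right) + 17\right) = 5040 + \left(-1 + 17\right) = 5040 + 16 = 5056$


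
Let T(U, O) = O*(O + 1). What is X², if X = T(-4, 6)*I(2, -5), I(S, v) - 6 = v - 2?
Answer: 1764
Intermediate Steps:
T(U, O) = O*(1 + O)
I(S, v) = 4 + v (I(S, v) = 6 + (v - 2) = 6 + (-2 + v) = 4 + v)
X = -42 (X = (6*(1 + 6))*(4 - 5) = (6*7)*(-1) = 42*(-1) = -42)
X² = (-42)² = 1764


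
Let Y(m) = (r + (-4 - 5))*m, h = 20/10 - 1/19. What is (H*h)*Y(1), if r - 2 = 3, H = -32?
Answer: 4736/19 ≈ 249.26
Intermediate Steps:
r = 5 (r = 2 + 3 = 5)
h = 37/19 (h = 20*(⅒) - 1*1/19 = 2 - 1/19 = 37/19 ≈ 1.9474)
Y(m) = -4*m (Y(m) = (5 + (-4 - 5))*m = (5 - 9)*m = -4*m)
(H*h)*Y(1) = (-32*37/19)*(-4*1) = -1184/19*(-4) = 4736/19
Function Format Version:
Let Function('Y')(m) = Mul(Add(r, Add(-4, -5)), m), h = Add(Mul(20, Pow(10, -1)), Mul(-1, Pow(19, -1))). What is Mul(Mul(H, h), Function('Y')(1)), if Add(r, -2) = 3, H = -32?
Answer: Rational(4736, 19) ≈ 249.26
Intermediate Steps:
r = 5 (r = Add(2, 3) = 5)
h = Rational(37, 19) (h = Add(Mul(20, Rational(1, 10)), Mul(-1, Rational(1, 19))) = Add(2, Rational(-1, 19)) = Rational(37, 19) ≈ 1.9474)
Function('Y')(m) = Mul(-4, m) (Function('Y')(m) = Mul(Add(5, Add(-4, -5)), m) = Mul(Add(5, -9), m) = Mul(-4, m))
Mul(Mul(H, h), Function('Y')(1)) = Mul(Mul(-32, Rational(37, 19)), Mul(-4, 1)) = Mul(Rational(-1184, 19), -4) = Rational(4736, 19)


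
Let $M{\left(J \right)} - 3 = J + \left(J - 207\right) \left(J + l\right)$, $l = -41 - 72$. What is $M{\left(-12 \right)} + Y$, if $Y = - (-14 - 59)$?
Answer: $27439$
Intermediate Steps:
$l = -113$ ($l = -41 - 72 = -113$)
$M{\left(J \right)} = 3 + J + \left(-207 + J\right) \left(-113 + J\right)$ ($M{\left(J \right)} = 3 + \left(J + \left(J - 207\right) \left(J - 113\right)\right) = 3 + \left(J + \left(-207 + J\right) \left(-113 + J\right)\right) = 3 + J + \left(-207 + J\right) \left(-113 + J\right)$)
$Y = 73$ ($Y = \left(-1\right) \left(-73\right) = 73$)
$M{\left(-12 \right)} + Y = \left(23394 + \left(-12\right)^{2} - -3828\right) + 73 = \left(23394 + 144 + 3828\right) + 73 = 27366 + 73 = 27439$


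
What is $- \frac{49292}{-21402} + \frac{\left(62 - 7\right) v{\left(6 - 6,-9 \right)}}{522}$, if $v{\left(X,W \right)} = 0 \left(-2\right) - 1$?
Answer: $\frac{15679}{7134} \approx 2.1978$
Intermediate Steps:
$v{\left(X,W \right)} = -1$ ($v{\left(X,W \right)} = 0 - 1 = -1$)
$- \frac{49292}{-21402} + \frac{\left(62 - 7\right) v{\left(6 - 6,-9 \right)}}{522} = - \frac{49292}{-21402} + \frac{\left(62 - 7\right) \left(-1\right)}{522} = \left(-49292\right) \left(- \frac{1}{21402}\right) + \left(62 - 7\right) \left(-1\right) \frac{1}{522} = \frac{24646}{10701} + \left(62 - 7\right) \left(-1\right) \frac{1}{522} = \frac{24646}{10701} + 55 \left(-1\right) \frac{1}{522} = \frac{24646}{10701} - \frac{55}{522} = \frac{15679}{7134}$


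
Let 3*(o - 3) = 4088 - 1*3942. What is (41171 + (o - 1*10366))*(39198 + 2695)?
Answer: 3878035010/3 ≈ 1.2927e+9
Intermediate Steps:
o = 155/3 (o = 3 + (4088 - 1*3942)/3 = 3 + (4088 - 3942)/3 = 3 + (⅓)*146 = 3 + 146/3 = 155/3 ≈ 51.667)
(41171 + (o - 1*10366))*(39198 + 2695) = (41171 + (155/3 - 1*10366))*(39198 + 2695) = (41171 + (155/3 - 10366))*41893 = (41171 - 30943/3)*41893 = (92570/3)*41893 = 3878035010/3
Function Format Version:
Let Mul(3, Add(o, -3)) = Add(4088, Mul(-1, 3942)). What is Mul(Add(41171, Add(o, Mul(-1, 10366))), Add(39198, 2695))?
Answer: Rational(3878035010, 3) ≈ 1.2927e+9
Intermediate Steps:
o = Rational(155, 3) (o = Add(3, Mul(Rational(1, 3), Add(4088, Mul(-1, 3942)))) = Add(3, Mul(Rational(1, 3), Add(4088, -3942))) = Add(3, Mul(Rational(1, 3), 146)) = Add(3, Rational(146, 3)) = Rational(155, 3) ≈ 51.667)
Mul(Add(41171, Add(o, Mul(-1, 10366))), Add(39198, 2695)) = Mul(Add(41171, Add(Rational(155, 3), Mul(-1, 10366))), Add(39198, 2695)) = Mul(Add(41171, Add(Rational(155, 3), -10366)), 41893) = Mul(Add(41171, Rational(-30943, 3)), 41893) = Mul(Rational(92570, 3), 41893) = Rational(3878035010, 3)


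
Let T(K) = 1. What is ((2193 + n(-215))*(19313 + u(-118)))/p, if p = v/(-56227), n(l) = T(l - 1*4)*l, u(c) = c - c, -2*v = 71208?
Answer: 1085912051/18 ≈ 6.0328e+7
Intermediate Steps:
v = -35604 (v = -1/2*71208 = -35604)
u(c) = 0
n(l) = l (n(l) = 1*l = l)
p = 35604/56227 (p = -35604/(-56227) = -35604*(-1/56227) = 35604/56227 ≈ 0.63322)
((2193 + n(-215))*(19313 + u(-118)))/p = ((2193 - 215)*(19313 + 0))/(35604/56227) = (1978*19313)*(56227/35604) = 38201114*(56227/35604) = 1085912051/18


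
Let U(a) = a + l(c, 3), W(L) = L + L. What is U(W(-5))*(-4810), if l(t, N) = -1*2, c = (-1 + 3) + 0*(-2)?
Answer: 57720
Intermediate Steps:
c = 2 (c = 2 + 0 = 2)
l(t, N) = -2
W(L) = 2*L
U(a) = -2 + a (U(a) = a - 2 = -2 + a)
U(W(-5))*(-4810) = (-2 + 2*(-5))*(-4810) = (-2 - 10)*(-4810) = -12*(-4810) = 57720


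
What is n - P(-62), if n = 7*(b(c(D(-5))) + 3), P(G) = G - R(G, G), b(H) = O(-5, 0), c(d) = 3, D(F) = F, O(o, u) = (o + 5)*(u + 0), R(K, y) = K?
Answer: 21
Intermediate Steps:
O(o, u) = u*(5 + o) (O(o, u) = (5 + o)*u = u*(5 + o))
b(H) = 0 (b(H) = 0*(5 - 5) = 0*0 = 0)
P(G) = 0 (P(G) = G - G = 0)
n = 21 (n = 7*(0 + 3) = 7*3 = 21)
n - P(-62) = 21 - 1*0 = 21 + 0 = 21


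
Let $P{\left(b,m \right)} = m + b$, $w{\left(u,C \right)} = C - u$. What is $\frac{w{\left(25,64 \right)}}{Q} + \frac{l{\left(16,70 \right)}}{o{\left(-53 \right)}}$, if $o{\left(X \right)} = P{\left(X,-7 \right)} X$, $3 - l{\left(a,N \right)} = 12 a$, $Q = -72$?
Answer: $- \frac{3823}{6360} \approx -0.6011$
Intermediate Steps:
$l{\left(a,N \right)} = 3 - 12 a$
$P{\left(b,m \right)} = b + m$
$o{\left(X \right)} = X \left(-7 + X\right)$ ($o{\left(X \right)} = \left(X - 7\right) X = \left(-7 + X\right) X = X \left(-7 + X\right)$)
$\frac{w{\left(25,64 \right)}}{Q} + \frac{l{\left(16,70 \right)}}{o{\left(-53 \right)}} = \frac{64 - 25}{-72} + \frac{3 - 192}{\left(-53\right) \left(-7 - 53\right)} = \left(64 - 25\right) \left(- \frac{1}{72}\right) + \frac{3 - 192}{\left(-53\right) \left(-60\right)} = 39 \left(- \frac{1}{72}\right) - \frac{189}{3180} = - \frac{13}{24} - \frac{63}{1060} = - \frac{3823}{6360}$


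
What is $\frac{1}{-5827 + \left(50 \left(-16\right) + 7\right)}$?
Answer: $- \frac{1}{6620} \approx -0.00015106$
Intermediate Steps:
$\frac{1}{-5827 + \left(50 \left(-16\right) + 7\right)} = \frac{1}{-5827 + \left(-800 + 7\right)} = \frac{1}{-5827 - 793} = \frac{1}{-6620} = - \frac{1}{6620}$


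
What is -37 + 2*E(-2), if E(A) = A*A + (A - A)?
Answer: -29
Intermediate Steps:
E(A) = A² (E(A) = A² + 0 = A²)
-37 + 2*E(-2) = -37 + 2*(-2)² = -37 + 2*4 = -37 + 8 = -29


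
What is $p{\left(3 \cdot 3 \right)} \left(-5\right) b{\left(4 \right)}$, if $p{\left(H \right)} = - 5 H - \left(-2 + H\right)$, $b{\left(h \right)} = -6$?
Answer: $-1560$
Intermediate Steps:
$p{\left(H \right)} = 2 - 6 H$
$p{\left(3 \cdot 3 \right)} \left(-5\right) b{\left(4 \right)} = \left(2 - 6 \cdot 3 \cdot 3\right) \left(-5\right) \left(-6\right) = \left(2 - 54\right) \left(-5\right) \left(-6\right) = \left(-52\right) \left(-5\right) \left(-6\right) = 260 \left(-6\right) = -1560$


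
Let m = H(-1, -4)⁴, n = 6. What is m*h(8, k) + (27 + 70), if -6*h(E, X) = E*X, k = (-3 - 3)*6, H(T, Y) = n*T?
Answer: 62305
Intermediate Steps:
H(T, Y) = 6*T
k = -36 (k = -6*6 = -36)
h(E, X) = -E*X/6
m = 1296 (m = (6*(-1))⁴ = (-6)⁴ = 1296)
m*h(8, k) + (27 + 70) = 1296*(-⅙*8*(-36)) + (27 + 70) = 1296*48 + 97 = 62208 + 97 = 62305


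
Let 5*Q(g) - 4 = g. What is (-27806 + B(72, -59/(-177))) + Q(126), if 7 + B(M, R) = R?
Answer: -83360/3 ≈ -27787.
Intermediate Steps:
B(M, R) = -7 + R
Q(g) = 4/5 + g/5
(-27806 + B(72, -59/(-177))) + Q(126) = (-27806 + (-7 - 59/(-177))) + (4/5 + (1/5)*126) = (-27806 + (-7 - 59*(-1/177))) + (4/5 + 126/5) = (-27806 + (-7 + 1/3)) + 26 = (-27806 - 20/3) + 26 = -83438/3 + 26 = -83360/3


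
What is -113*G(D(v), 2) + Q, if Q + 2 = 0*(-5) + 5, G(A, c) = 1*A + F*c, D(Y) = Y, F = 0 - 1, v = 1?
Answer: 116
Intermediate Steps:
F = -1
G(A, c) = A - c (G(A, c) = 1*A - c = A - c)
Q = 3 (Q = -2 + (0*(-5) + 5) = -2 + (0 + 5) = -2 + 5 = 3)
-113*G(D(v), 2) + Q = -113*(1 - 1*2) + 3 = -113*(1 - 2) + 3 = -113*(-1) + 3 = 113 + 3 = 116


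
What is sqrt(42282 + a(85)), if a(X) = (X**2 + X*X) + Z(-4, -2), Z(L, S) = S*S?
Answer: 12*sqrt(394) ≈ 238.19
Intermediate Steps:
Z(L, S) = S**2
a(X) = 4 + 2*X**2 (a(X) = (X**2 + X*X) + (-2)**2 = (X**2 + X**2) + 4 = 2*X**2 + 4 = 4 + 2*X**2)
sqrt(42282 + a(85)) = sqrt(42282 + (4 + 2*85**2)) = sqrt(42282 + (4 + 2*7225)) = sqrt(42282 + (4 + 14450)) = sqrt(42282 + 14454) = sqrt(56736) = 12*sqrt(394)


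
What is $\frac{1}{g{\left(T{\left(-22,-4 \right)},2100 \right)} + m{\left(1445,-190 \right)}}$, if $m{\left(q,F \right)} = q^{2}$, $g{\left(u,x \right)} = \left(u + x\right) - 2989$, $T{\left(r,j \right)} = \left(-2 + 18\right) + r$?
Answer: $\frac{1}{2087130} \approx 4.7913 \cdot 10^{-7}$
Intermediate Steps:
$T{\left(r,j \right)} = 16 + r$
$g{\left(u,x \right)} = -2989 + u + x$
$\frac{1}{g{\left(T{\left(-22,-4 \right)},2100 \right)} + m{\left(1445,-190 \right)}} = \frac{1}{\left(-2989 + \left(16 - 22\right) + 2100\right) + 1445^{2}} = \frac{1}{\left(-2989 - 6 + 2100\right) + 2088025} = \frac{1}{-895 + 2088025} = \frac{1}{2087130}$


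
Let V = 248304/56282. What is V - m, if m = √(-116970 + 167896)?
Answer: 124152/28141 - √50926 ≈ -221.26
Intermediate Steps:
m = √50926 ≈ 225.67
V = 124152/28141 (V = 248304*(1/56282) = 124152/28141 ≈ 4.4118)
V - m = 124152/28141 - √50926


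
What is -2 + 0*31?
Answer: -2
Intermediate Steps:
-2 + 0*31 = -2 + 0 = -2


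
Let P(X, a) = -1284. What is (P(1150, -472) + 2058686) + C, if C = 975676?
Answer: 3033078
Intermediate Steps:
(P(1150, -472) + 2058686) + C = (-1284 + 2058686) + 975676 = 2057402 + 975676 = 3033078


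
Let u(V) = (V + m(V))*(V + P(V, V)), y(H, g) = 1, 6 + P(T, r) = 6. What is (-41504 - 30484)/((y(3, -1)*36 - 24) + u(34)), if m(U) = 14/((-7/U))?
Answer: 17997/286 ≈ 62.927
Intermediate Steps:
P(T, r) = 0 (P(T, r) = -6 + 6 = 0)
m(U) = -2*U (m(U) = 14*(-U/7) = -2*U)
u(V) = -V² (u(V) = (V - 2*V)*(V + 0) = (-V)*V = -V²)
(-41504 - 30484)/((y(3, -1)*36 - 24) + u(34)) = (-41504 - 30484)/((1*36 - 24) - 1*34²) = -71988/((36 - 24) - 1*1156) = -71988/(12 - 1156) = -71988/(-1144) = -71988*(-1/1144) = 17997/286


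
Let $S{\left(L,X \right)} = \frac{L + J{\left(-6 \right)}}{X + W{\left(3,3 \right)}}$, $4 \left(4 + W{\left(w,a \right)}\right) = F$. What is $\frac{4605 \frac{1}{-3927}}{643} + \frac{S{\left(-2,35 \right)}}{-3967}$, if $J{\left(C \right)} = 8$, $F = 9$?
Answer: $- \frac{16940477}{9062924893} \approx -0.0018692$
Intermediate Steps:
$W{\left(w,a \right)} = - \frac{7}{4}$ ($W{\left(w,a \right)} = -4 + \frac{1}{4} \cdot 9 = -4 + \frac{9}{4} = - \frac{7}{4}$)
$S{\left(L,X \right)} = \frac{8 + L}{- \frac{7}{4} + X}$ ($S{\left(L,X \right)} = \frac{L + 8}{X - \frac{7}{4}} = \frac{8 + L}{- \frac{7}{4} + X}$)
$\frac{4605 \frac{1}{-3927}}{643} + \frac{S{\left(-2,35 \right)}}{-3967} = \frac{4605 \frac{1}{-3927}}{643} + \frac{4 \frac{1}{-7 + 4 \cdot 35} \left(8 - 2\right)}{-3967} = 4605 \left(- \frac{1}{3927}\right) \frac{1}{643} + 4 \frac{1}{-7 + 140} \cdot 6 \left(- \frac{1}{3967}\right) = \left(- \frac{1535}{1309}\right) \frac{1}{643} + 4 \cdot \frac{1}{133} \cdot 6 \left(- \frac{1}{3967}\right) = - \frac{1535}{841687} + 4 \cdot \frac{1}{133} \cdot 6 \left(- \frac{1}{3967}\right) = - \frac{1535}{841687} + \frac{24}{133} \left(- \frac{1}{3967}\right) = - \frac{1535}{841687} - \frac{24}{527611} = - \frac{16940477}{9062924893}$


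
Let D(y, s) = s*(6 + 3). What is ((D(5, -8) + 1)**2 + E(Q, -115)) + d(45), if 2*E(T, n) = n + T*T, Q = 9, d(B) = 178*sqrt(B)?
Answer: 5024 + 534*sqrt(5) ≈ 6218.1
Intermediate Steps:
D(y, s) = 9*s (D(y, s) = s*9 = 9*s)
E(T, n) = n/2 + T**2/2 (E(T, n) = (n + T*T)/2 = (n + T**2)/2 = n/2 + T**2/2)
((D(5, -8) + 1)**2 + E(Q, -115)) + d(45) = ((9*(-8) + 1)**2 + ((1/2)*(-115) + (1/2)*9**2)) + 178*sqrt(45) = ((-72 + 1)**2 + (-115/2 + (1/2)*81)) + 178*(3*sqrt(5)) = ((-71)**2 + (-115/2 + 81/2)) + 534*sqrt(5) = (5041 - 17) + 534*sqrt(5) = 5024 + 534*sqrt(5)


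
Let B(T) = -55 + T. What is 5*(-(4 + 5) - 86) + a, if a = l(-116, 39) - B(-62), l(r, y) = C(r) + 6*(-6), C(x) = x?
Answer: -510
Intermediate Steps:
l(r, y) = -36 + r (l(r, y) = r + 6*(-6) = r - 36 = -36 + r)
a = -35 (a = (-36 - 116) - (-55 - 62) = -152 - 1*(-117) = -152 + 117 = -35)
5*(-(4 + 5) - 86) + a = 5*(-(4 + 5) - 86) - 35 = 5*(-1*9 - 86) - 35 = 5*(-9 - 86) - 35 = 5*(-95) - 35 = -475 - 35 = -510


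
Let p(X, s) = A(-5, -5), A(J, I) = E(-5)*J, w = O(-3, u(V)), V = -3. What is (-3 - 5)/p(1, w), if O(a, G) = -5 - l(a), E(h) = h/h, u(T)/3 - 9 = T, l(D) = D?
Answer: 8/5 ≈ 1.6000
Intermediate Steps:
u(T) = 27 + 3*T
E(h) = 1
O(a, G) = -5 - a
w = -2 (w = -5 - 1*(-3) = -5 + 3 = -2)
A(J, I) = J (A(J, I) = 1*J = J)
p(X, s) = -5
(-3 - 5)/p(1, w) = (-3 - 5)/(-5) = -1/5*(-8) = 8/5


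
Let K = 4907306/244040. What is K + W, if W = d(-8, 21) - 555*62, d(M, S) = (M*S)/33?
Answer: -46165633137/1342220 ≈ -34395.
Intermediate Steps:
d(M, S) = M*S/33 (d(M, S) = (M*S)*(1/33) = M*S/33)
W = -378566/11 (W = (1/33)*(-8)*21 - 555*62 = -56/11 - 34410 = -378566/11 ≈ -34415.)
K = 2453653/122020 (K = 4907306*(1/244040) = 2453653/122020 ≈ 20.109)
K + W = 2453653/122020 - 378566/11 = -46165633137/1342220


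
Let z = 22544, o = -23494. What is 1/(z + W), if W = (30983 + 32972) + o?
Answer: 1/63005 ≈ 1.5872e-5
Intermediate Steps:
W = 40461 (W = (30983 + 32972) - 23494 = 63955 - 23494 = 40461)
1/(z + W) = 1/(22544 + 40461) = 1/63005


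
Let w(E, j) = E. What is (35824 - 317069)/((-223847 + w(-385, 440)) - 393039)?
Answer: 281245/617271 ≈ 0.45563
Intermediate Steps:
(35824 - 317069)/((-223847 + w(-385, 440)) - 393039) = (35824 - 317069)/((-223847 - 385) - 393039) = -281245/(-224232 - 393039) = -281245/(-617271) = -281245*(-1/617271) = 281245/617271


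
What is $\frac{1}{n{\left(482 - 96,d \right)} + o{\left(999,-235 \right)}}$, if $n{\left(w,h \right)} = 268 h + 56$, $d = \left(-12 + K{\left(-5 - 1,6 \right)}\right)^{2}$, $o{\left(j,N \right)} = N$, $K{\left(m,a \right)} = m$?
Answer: $\frac{1}{86653} \approx 1.154 \cdot 10^{-5}$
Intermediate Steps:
$d = 324$ ($d = \left(-12 - 6\right)^{2} = \left(-18\right)^{2} = 324$)
$n{\left(w,h \right)} = 56 + 268 h$
$\frac{1}{n{\left(482 - 96,d \right)} + o{\left(999,-235 \right)}} = \frac{1}{\left(56 + 268 \cdot 324\right) - 235} = \frac{1}{\left(56 + 86832\right) - 235} = \frac{1}{86888 - 235} = \frac{1}{86653}$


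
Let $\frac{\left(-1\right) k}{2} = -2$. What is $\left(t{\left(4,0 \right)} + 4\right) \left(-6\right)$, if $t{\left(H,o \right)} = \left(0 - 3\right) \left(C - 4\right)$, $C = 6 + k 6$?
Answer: $444$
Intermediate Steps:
$k = 4$ ($k = \left(-2\right) \left(-2\right) = 4$)
$C = 30$ ($C = 6 + 4 \cdot 6 = 6 + 24 = 30$)
$t{\left(H,o \right)} = -78$ ($t{\left(H,o \right)} = \left(0 - 3\right) \left(30 - 4\right) = \left(-3\right) 26 = -78$)
$\left(t{\left(4,0 \right)} + 4\right) \left(-6\right) = \left(-78 + 4\right) \left(-6\right) = \left(-74\right) \left(-6\right) = 444$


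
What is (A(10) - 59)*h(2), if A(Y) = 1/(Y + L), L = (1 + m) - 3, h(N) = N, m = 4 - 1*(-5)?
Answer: -2004/17 ≈ -117.88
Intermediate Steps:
m = 9 (m = 4 + 5 = 9)
L = 7 (L = (1 + 9) - 3 = 10 - 3 = 7)
A(Y) = 1/(7 + Y) (A(Y) = 1/(Y + 7) = 1/(7 + Y))
(A(10) - 59)*h(2) = (1/(7 + 10) - 59)*2 = (1/17 - 59)*2 = -1002/17*2 = -2004/17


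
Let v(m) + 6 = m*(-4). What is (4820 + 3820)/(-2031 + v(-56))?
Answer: -8640/1813 ≈ -4.7656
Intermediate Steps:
v(m) = -6 - 4*m (v(m) = -6 + m*(-4) = -6 - 4*m)
(4820 + 3820)/(-2031 + v(-56)) = (4820 + 3820)/(-2031 + (-6 - 4*(-56))) = 8640/(-2031 + (-6 + 224)) = 8640/(-2031 + 218) = 8640/(-1813) = 8640*(-1/1813) = -8640/1813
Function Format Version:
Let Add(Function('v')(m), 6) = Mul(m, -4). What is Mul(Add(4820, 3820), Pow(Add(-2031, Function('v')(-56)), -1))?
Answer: Rational(-8640, 1813) ≈ -4.7656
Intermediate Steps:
Function('v')(m) = Add(-6, Mul(-4, m)) (Function('v')(m) = Add(-6, Mul(m, -4)) = Add(-6, Mul(-4, m)))
Mul(Add(4820, 3820), Pow(Add(-2031, Function('v')(-56)), -1)) = Mul(Add(4820, 3820), Pow(Add(-2031, Add(-6, Mul(-4, -56))), -1)) = Mul(8640, Pow(Add(-2031, Add(-6, 224)), -1)) = Mul(8640, Pow(Add(-2031, 218), -1)) = Mul(8640, Pow(-1813, -1)) = Mul(8640, Rational(-1, 1813)) = Rational(-8640, 1813)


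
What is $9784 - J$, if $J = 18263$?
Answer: $-8479$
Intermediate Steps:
$9784 - J = 9784 - 18263 = -8479$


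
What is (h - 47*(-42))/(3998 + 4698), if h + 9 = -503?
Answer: 731/4348 ≈ 0.16812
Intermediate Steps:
h = -512 (h = -9 - 503 = -512)
(h - 47*(-42))/(3998 + 4698) = (-512 - 47*(-42))/(3998 + 4698) = (-512 + 1974)/8696 = 1462*(1/8696) = 731/4348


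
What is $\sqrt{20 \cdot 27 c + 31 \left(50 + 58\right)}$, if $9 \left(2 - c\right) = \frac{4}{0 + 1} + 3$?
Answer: $2 \sqrt{1002} \approx 63.309$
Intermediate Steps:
$c = \frac{11}{9}$ ($c = 2 - \frac{\frac{4}{0 + 1} + 3}{9} = 2 - \frac{\frac{4}{1} + 3}{9} = 2 - \frac{4 \cdot 1 + 3}{9} = 2 - \frac{4 + 3}{9} = 2 - \frac{7}{9} = \frac{11}{9} \approx 1.2222$)
$\sqrt{20 \cdot 27 c + 31 \left(50 + 58\right)} = \sqrt{20 \cdot 27 \cdot \frac{11}{9} + 31 \left(50 + 58\right)} = \sqrt{540 \cdot \frac{11}{9} + 31 \cdot 108} = \sqrt{660 + 3348} = \sqrt{4008} = 2 \sqrt{1002}$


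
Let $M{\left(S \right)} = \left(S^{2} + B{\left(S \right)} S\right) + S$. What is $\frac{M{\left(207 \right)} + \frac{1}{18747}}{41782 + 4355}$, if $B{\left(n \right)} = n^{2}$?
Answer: $\frac{12852941758}{66533103} \approx 193.18$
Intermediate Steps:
$M{\left(S \right)} = S + S^{2} + S^{3}$ ($M{\left(S \right)} = \left(S^{2} + S^{2} S\right) + S = \left(S^{2} + S^{3}\right) + S = S + S^{2} + S^{3}$)
$\frac{M{\left(207 \right)} + \frac{1}{18747}}{41782 + 4355} = \frac{207 \left(1 + 207 + 207^{2}\right) + \frac{1}{18747}}{41782 + 4355} = \frac{207 \left(1 + 207 + 42849\right) + \frac{1}{18747}}{46137} = \left(207 \cdot 43057 + \frac{1}{18747}\right) \frac{1}{46137} = \left(8912799 + \frac{1}{18747}\right) \frac{1}{46137} = \frac{167088242854}{18747} \cdot \frac{1}{46137} = \frac{12852941758}{66533103}$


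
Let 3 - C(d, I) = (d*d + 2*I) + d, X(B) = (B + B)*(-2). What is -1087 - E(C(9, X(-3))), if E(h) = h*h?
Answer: -13408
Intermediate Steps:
X(B) = -4*B (X(B) = (2*B)*(-2) = -4*B)
C(d, I) = 3 - d - d**2 - 2*I (C(d, I) = 3 - ((d*d + 2*I) + d) = 3 - ((d**2 + 2*I) + d) = 3 - (d + d**2 + 2*I) = 3 + (-d - d**2 - 2*I) = 3 - d - d**2 - 2*I)
E(h) = h**2
-1087 - E(C(9, X(-3))) = -1087 - (3 - 1*9 - 1*9**2 - (-8)*(-3))**2 = -1087 - (3 - 9 - 1*81 - 2*12)**2 = -1087 - (3 - 9 - 81 - 24)**2 = -1087 - 1*(-111)**2 = -1087 - 1*12321 = -1087 - 12321 = -13408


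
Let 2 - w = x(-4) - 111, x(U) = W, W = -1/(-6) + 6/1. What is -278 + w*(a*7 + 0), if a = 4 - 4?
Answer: -278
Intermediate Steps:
a = 0
W = 37/6 (W = -1*(-1/6) + 6*1 = 1/6 + 6 = 37/6 ≈ 6.1667)
x(U) = 37/6
w = 641/6 (w = 2 - (37/6 - 111) = 2 - 1*(-629/6) = 2 + 629/6 = 641/6 ≈ 106.83)
-278 + w*(a*7 + 0) = -278 + 641*(0*7 + 0)/6 = -278 + 641*(0 + 0)/6 = -278 + (641/6)*0 = -278 + 0 = -278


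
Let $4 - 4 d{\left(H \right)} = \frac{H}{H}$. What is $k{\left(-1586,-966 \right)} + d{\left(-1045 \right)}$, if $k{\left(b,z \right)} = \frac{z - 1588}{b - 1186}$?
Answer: $\frac{4633}{2772} \approx 1.6714$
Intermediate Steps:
$k{\left(b,z \right)} = \frac{-1588 + z}{-1186 + b}$
$d{\left(H \right)} = \frac{3}{4}$ ($d{\left(H \right)} = 1 - \frac{H \frac{1}{H}}{4} = 1 - \frac{1}{4} = \frac{3}{4}$)
$k{\left(-1586,-966 \right)} + d{\left(-1045 \right)} = \frac{-1588 - 966}{-1186 - 1586} + \frac{3}{4} = \frac{1}{-2772} \left(-2554\right) + \frac{3}{4} = \left(- \frac{1}{2772}\right) \left(-2554\right) + \frac{3}{4} = \frac{1277}{1386} + \frac{3}{4} = \frac{4633}{2772}$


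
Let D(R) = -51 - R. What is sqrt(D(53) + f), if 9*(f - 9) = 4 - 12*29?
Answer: I*sqrt(1199)/3 ≈ 11.542*I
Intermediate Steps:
f = -263/9 (f = 9 + (4 - 12*29)/9 = 9 + (4 - 348)/9 = 9 + (1/9)*(-344) = 9 - 344/9 = -263/9 ≈ -29.222)
sqrt(D(53) + f) = sqrt((-51 - 1*53) - 263/9) = sqrt((-51 - 53) - 263/9) = sqrt(-104 - 263/9) = sqrt(-1199/9) = I*sqrt(1199)/3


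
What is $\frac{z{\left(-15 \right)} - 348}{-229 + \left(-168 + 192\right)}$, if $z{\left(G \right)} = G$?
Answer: $\frac{363}{205} \approx 1.7707$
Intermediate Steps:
$\frac{z{\left(-15 \right)} - 348}{-229 + \left(-168 + 192\right)} = \frac{-15 - 348}{-229 + \left(-168 + 192\right)} = - \frac{363}{-229 + 24} = - \frac{363}{-205} = \left(-363\right) \left(- \frac{1}{205}\right) = \frac{363}{205}$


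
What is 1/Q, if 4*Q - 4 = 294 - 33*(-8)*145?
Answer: 2/19289 ≈ 0.00010369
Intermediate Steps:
Q = 19289/2 (Q = 1 + (294 - 33*(-8)*145)/4 = 1 + (294 + 264*145)/4 = 1 + (294 + 38280)/4 = 1 + (¼)*38574 = 1 + 19287/2 = 19289/2 ≈ 9644.5)
1/Q = 1/(19289/2) = 2/19289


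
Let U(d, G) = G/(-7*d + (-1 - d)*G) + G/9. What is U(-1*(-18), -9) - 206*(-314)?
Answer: 323414/5 ≈ 64683.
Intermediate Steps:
U(d, G) = G/9 + G/(-7*d + G*(-1 - d)) (U(d, G) = G/(-7*d + G*(-1 - d)) + G*(1/9) = G/(-7*d + G*(-1 - d)) + G/9 = G/9 + G/(-7*d + G*(-1 - d)))
U(-1*(-18), -9) - 206*(-314) = (1/9)*(-9)*(-9 - 9 + 7*(-1*(-18)) - (-9)*(-18))/(-9 + 7*(-1*(-18)) - (-9)*(-18)) - 206*(-314) = (1/9)*(-9)*(-9 - 9 + 7*18 - 9*18)/(-9 + 7*18 - 9*18) + 64684 = (1/9)*(-9)*(-9 - 9 + 126 - 162)/(-9 + 126 - 162) + 64684 = (1/9)*(-9)*(-54)/(-45) + 64684 = (1/9)*(-9)*(-1/45)*(-54) + 64684 = -6/5 + 64684 = 323414/5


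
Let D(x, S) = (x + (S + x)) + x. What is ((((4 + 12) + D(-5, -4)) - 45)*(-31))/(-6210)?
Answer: -248/1035 ≈ -0.23961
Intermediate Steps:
D(x, S) = S + 3*x (D(x, S) = (S + 2*x) + x = S + 3*x)
((((4 + 12) + D(-5, -4)) - 45)*(-31))/(-6210) = ((((4 + 12) + (-4 + 3*(-5))) - 45)*(-31))/(-6210) = (((16 + (-4 - 15)) - 45)*(-31))*(-1/6210) = (((16 - 19) - 45)*(-31))*(-1/6210) = ((-3 - 45)*(-31))*(-1/6210) = -48*(-31)*(-1/6210) = 1488*(-1/6210) = -248/1035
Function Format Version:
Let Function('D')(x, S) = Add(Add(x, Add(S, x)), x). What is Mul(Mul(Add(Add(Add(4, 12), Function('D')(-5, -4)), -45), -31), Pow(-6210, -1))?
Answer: Rational(-248, 1035) ≈ -0.23961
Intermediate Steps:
Function('D')(x, S) = Add(S, Mul(3, x)) (Function('D')(x, S) = Add(Add(S, Mul(2, x)), x) = Add(S, Mul(3, x)))
Mul(Mul(Add(Add(Add(4, 12), Function('D')(-5, -4)), -45), -31), Pow(-6210, -1)) = Mul(Mul(Add(Add(Add(4, 12), Add(-4, Mul(3, -5))), -45), -31), Pow(-6210, -1)) = Mul(Mul(Add(Add(16, Add(-4, -15)), -45), -31), Rational(-1, 6210)) = Mul(Mul(Add(Add(16, -19), -45), -31), Rational(-1, 6210)) = Mul(Mul(Add(-3, -45), -31), Rational(-1, 6210)) = Mul(Mul(-48, -31), Rational(-1, 6210)) = Mul(1488, Rational(-1, 6210)) = Rational(-248, 1035)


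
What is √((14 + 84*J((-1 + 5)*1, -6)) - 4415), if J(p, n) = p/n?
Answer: I*√4457 ≈ 66.761*I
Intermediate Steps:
√((14 + 84*J((-1 + 5)*1, -6)) - 4415) = √((14 + 84*(((-1 + 5)*1)/(-6))) - 4415) = √((14 + 84*((4*1)*(-⅙))) - 4415) = √((14 + 84*(4*(-⅙))) - 4415) = √((14 + 84*(-⅔)) - 4415) = √((14 - 56) - 4415) = √(-42 - 4415) = √(-4457) = I*√4457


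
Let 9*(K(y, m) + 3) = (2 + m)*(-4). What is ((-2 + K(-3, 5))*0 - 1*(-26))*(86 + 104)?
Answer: 4940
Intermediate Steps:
K(y, m) = -35/9 - 4*m/9 (K(y, m) = -3 + ((2 + m)*(-4))/9 = -3 + (-8 - 4*m)/9 = -3 + (-8/9 - 4*m/9) = -35/9 - 4*m/9)
((-2 + K(-3, 5))*0 - 1*(-26))*(86 + 104) = ((-2 + (-35/9 - 4/9*5))*0 - 1*(-26))*(86 + 104) = ((-2 + (-35/9 - 20/9))*0 + 26)*190 = ((-2 - 55/9)*0 + 26)*190 = (-73/9*0 + 26)*190 = (0 + 26)*190 = 26*190 = 4940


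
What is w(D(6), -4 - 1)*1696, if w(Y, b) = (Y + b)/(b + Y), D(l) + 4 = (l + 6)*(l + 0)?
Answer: 1696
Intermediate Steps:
D(l) = -4 + l*(6 + l) (D(l) = -4 + (l + 6)*(l + 0) = -4 + (6 + l)*l = -4 + l*(6 + l))
w(Y, b) = 1 (w(Y, b) = (Y + b)/(Y + b) = 1)
w(D(6), -4 - 1)*1696 = 1*1696 = 1696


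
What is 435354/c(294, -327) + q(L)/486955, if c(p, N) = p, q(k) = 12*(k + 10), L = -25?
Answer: 1009513115/681737 ≈ 1480.8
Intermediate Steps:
q(k) = 120 + 12*k (q(k) = 12*(10 + k) = 120 + 12*k)
435354/c(294, -327) + q(L)/486955 = 435354/294 + (120 + 12*(-25))/486955 = 435354*(1/294) + (120 - 300)*(1/486955) = 72559/49 - 180*1/486955 = 72559/49 - 36/97391 = 1009513115/681737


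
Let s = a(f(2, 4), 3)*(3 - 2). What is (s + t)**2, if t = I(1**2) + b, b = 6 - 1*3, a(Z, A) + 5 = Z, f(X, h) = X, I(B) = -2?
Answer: 4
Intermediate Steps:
a(Z, A) = -5 + Z
s = -3 (s = (-5 + 2)*(3 - 2) = -3*1 = -3)
b = 3 (b = 6 - 3 = 3)
t = 1 (t = -2 + 3 = 1)
(s + t)**2 = (-3 + 1)**2 = (-2)**2 = 4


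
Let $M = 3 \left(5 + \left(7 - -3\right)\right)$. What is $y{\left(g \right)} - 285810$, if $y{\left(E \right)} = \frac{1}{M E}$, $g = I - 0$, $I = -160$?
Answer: $- \frac{2057832001}{7200} \approx -2.8581 \cdot 10^{5}$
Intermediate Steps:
$M = 45$ ($M = 3 \left(5 + \left(7 + 3\right)\right) = 3 \left(5 + 10\right) = 3 \cdot 15 = 45$)
$g = -160$ ($g = -160 - 0 = -160 + 0 = -160$)
$y{\left(E \right)} = \frac{1}{45 E}$
$y{\left(g \right)} - 285810 = \frac{1}{45 \left(-160\right)} - 285810 = \frac{1}{45} \left(- \frac{1}{160}\right) - 285810 = - \frac{1}{7200} - 285810 = - \frac{2057832001}{7200}$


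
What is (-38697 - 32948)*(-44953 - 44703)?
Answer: 6423404120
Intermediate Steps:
(-38697 - 32948)*(-44953 - 44703) = -71645*(-89656) = 6423404120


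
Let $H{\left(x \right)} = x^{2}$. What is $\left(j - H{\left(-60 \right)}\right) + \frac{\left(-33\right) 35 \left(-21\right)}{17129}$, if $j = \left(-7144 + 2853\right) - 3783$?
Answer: $- \frac{28562813}{2447} \approx -11673.0$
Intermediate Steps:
$j = -8074$ ($j = -4291 - 3783 = -8074$)
$\left(j - H{\left(-60 \right)}\right) + \frac{\left(-33\right) 35 \left(-21\right)}{17129} = \left(-8074 - \left(-60\right)^{2}\right) + \frac{\left(-33\right) 35 \left(-21\right)}{17129} = \left(-8074 - 3600\right) + \left(-1155\right) \left(-21\right) \frac{1}{17129} = \left(-8074 - 3600\right) + 24255 \cdot \frac{1}{17129} = -11674 + \frac{3465}{2447} = - \frac{28562813}{2447}$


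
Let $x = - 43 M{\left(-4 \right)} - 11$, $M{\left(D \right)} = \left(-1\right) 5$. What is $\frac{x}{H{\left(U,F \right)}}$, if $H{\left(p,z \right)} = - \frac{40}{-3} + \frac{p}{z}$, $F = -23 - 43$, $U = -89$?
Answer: $\frac{264}{19} \approx 13.895$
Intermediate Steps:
$F = -66$
$M{\left(D \right)} = -5$
$H{\left(p,z \right)} = \frac{40}{3} + \frac{p}{z}$ ($H{\left(p,z \right)} = \left(-40\right) \left(- \frac{1}{3}\right) + \frac{p}{z} = \frac{40}{3} + \frac{p}{z}$)
$x = 204$ ($x = \left(-43\right) \left(-5\right) - 11 = 215 - 11 = 204$)
$\frac{x}{H{\left(U,F \right)}} = \frac{204}{\frac{40}{3} - \frac{89}{-66}} = \frac{204}{\frac{40}{3} - - \frac{89}{66}} = \frac{204}{\frac{40}{3} + \frac{89}{66}} = \frac{204}{\frac{323}{22}} = 204 \cdot \frac{22}{323} = \frac{264}{19}$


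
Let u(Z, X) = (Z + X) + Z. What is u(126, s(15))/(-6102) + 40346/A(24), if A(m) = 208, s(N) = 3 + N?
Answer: 2279029/11752 ≈ 193.93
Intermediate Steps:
u(Z, X) = X + 2*Z (u(Z, X) = (X + Z) + Z = X + 2*Z)
u(126, s(15))/(-6102) + 40346/A(24) = ((3 + 15) + 2*126)/(-6102) + 40346/208 = (18 + 252)*(-1/6102) + 40346*(1/208) = 270*(-1/6102) + 20173/104 = -5/113 + 20173/104 = 2279029/11752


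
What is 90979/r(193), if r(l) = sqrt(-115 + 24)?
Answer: -12997*I*sqrt(91)/13 ≈ -9537.2*I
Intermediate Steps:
r(l) = I*sqrt(91) (r(l) = sqrt(-91) = I*sqrt(91))
90979/r(193) = 90979/((I*sqrt(91))) = 90979*(-I*sqrt(91)/91) = -12997*I*sqrt(91)/13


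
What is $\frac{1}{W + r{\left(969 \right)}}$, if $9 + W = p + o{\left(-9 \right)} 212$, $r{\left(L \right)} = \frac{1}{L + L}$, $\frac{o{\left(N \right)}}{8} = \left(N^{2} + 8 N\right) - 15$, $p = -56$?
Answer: $- \frac{1938}{19847057} \approx -9.7647 \cdot 10^{-5}$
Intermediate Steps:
$o{\left(N \right)} = -120 + 8 N^{2} + 64 N$ ($o{\left(N \right)} = 8 \left(\left(N^{2} + 8 N\right) - 15\right) = 8 \left(-15 + N^{2} + 8 N\right) = -120 + 8 N^{2} + 64 N$)
$r{\left(L \right)} = \frac{1}{2 L}$
$W = -10241$ ($W = -9 + \left(-56 + \left(-120 + 8 \left(-9\right)^{2} + 64 \left(-9\right)\right) 212\right) = -9 + \left(-56 + \left(-120 + 8 \cdot 81 - 576\right) 212\right) = -9 + \left(-56 + \left(-120 + 648 - 576\right) 212\right) = -9 - 10232 = -10241$)
$\frac{1}{W + r{\left(969 \right)}} = \frac{1}{-10241 + \frac{1}{2 \cdot 969}} = \frac{1}{-10241 + \frac{1}{2} \cdot \frac{1}{969}} = \frac{1}{-10241 + \frac{1}{1938}} = \frac{1}{- \frac{19847057}{1938}} = - \frac{1938}{19847057}$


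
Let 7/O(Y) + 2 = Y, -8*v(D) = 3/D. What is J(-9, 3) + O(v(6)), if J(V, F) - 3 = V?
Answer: -310/33 ≈ -9.3939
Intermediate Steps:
J(V, F) = 3 + V
v(D) = -3/(8*D)
O(Y) = 7/(-2 + Y)
J(-9, 3) + O(v(6)) = (3 - 9) + 7/(-2 - 3/8/6) = -6 + 7/(-2 - 3/8*1/6) = -6 + 7/(-2 - 1/16) = -6 + 7/(-33/16) = -6 + 7*(-16/33) = -6 - 112/33 = -310/33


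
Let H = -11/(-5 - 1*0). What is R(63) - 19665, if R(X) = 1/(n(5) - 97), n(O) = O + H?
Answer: -8829590/449 ≈ -19665.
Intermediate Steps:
H = 11/5 (H = -11/(-5 + 0) = -11/(-5) = -11*(-⅕) = 11/5 ≈ 2.2000)
n(O) = 11/5 + O (n(O) = O + 11/5 = 11/5 + O)
R(X) = -5/449 (R(X) = 1/((11/5 + 5) - 97) = 1/(36/5 - 97) = 1/(-449/5) = -5/449)
R(63) - 19665 = -5/449 - 19665 = -8829590/449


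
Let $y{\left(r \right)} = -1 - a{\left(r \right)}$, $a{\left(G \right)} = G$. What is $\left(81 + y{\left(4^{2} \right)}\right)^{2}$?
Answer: $4096$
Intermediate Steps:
$y{\left(r \right)} = -1 - r$
$\left(81 + y{\left(4^{2} \right)}\right)^{2} = \left(81 - 17\right)^{2} = 64^{2} = 4096$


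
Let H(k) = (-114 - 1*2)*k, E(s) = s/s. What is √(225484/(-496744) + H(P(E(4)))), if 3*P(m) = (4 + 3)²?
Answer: I*√263041720988046/372558 ≈ 43.533*I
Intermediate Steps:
E(s) = 1
P(m) = 49/3 (P(m) = (4 + 3)²/3 = (⅓)*7² = (⅓)*49 = 49/3)
H(k) = -116*k (H(k) = (-114 - 2)*k = -116*k)
√(225484/(-496744) + H(P(E(4)))) = √(225484/(-496744) - 116*49/3) = √(225484*(-1/496744) - 5684/3) = √(-56371/124186 - 5684/3) = √(-706042337/372558) = I*√263041720988046/372558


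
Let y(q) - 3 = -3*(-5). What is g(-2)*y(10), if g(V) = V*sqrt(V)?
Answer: -36*I*sqrt(2) ≈ -50.912*I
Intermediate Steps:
g(V) = V**(3/2)
y(q) = 18 (y(q) = 3 - 3*(-5) = 3 + 15 = 18)
g(-2)*y(10) = (-2)**(3/2)*18 = -2*I*sqrt(2)*18 = -36*I*sqrt(2)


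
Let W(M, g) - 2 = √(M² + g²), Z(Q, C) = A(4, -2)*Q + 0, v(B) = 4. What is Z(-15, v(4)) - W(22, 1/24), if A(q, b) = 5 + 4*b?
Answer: 43 - √278785/24 ≈ 21.000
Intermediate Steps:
Z(Q, C) = -3*Q (Z(Q, C) = (5 + 4*(-2))*Q + 0 = (5 - 8)*Q + 0 = -3*Q + 0 = -3*Q)
W(M, g) = 2 + √(M² + g²)
Z(-15, v(4)) - W(22, 1/24) = -3*(-15) - (2 + √(22² + (1/24)²)) = 45 - (2 + √(484 + (1/24)²)) = 45 - (2 + √(484 + 1/576)) = 45 - (2 + √(278785/576)) = 45 - (2 + √278785/24) = 45 + (-2 - √278785/24) = 43 - √278785/24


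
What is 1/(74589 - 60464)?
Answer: 1/14125 ≈ 7.0796e-5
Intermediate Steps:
1/(74589 - 60464) = 1/14125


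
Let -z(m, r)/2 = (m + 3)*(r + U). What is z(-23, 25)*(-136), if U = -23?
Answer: -10880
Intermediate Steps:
z(m, r) = -2*(-23 + r)*(3 + m) (z(m, r) = -2*(m + 3)*(r - 23) = -2*(3 + m)*(-23 + r) = -2*(-23 + r)*(3 + m))
z(-23, 25)*(-136) = (138 - 6*25 + 46*(-23) - 2*(-23)*25)*(-136) = (138 - 150 - 1058 + 1150)*(-136) = 80*(-136) = -10880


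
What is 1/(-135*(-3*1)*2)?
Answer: 1/810 ≈ 0.0012346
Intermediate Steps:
1/(-135*(-3*1)*2) = 1/(-(-405)*2) = 1/(-135*(-6)) = 1/810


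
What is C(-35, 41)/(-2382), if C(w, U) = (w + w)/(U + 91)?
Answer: 35/157212 ≈ 0.00022263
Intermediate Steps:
C(w, U) = 2*w/(91 + U) (C(w, U) = (2*w)/(91 + U) = 2*w/(91 + U))
C(-35, 41)/(-2382) = (2*(-35)/(91 + 41))/(-2382) = (2*(-35)/132)*(-1/2382) = (2*(-35)*(1/132))*(-1/2382) = -35/66*(-1/2382) = 35/157212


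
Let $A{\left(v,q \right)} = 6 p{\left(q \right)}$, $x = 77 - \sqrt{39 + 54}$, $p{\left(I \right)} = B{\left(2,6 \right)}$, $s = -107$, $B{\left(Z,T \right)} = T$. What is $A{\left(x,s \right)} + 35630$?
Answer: $35666$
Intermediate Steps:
$p{\left(I \right)} = 6$
$x = 77 - \sqrt{93} \approx 67.356$
$A{\left(v,q \right)} = 36$ ($A{\left(v,q \right)} = 6 \cdot 6 = 36$)
$A{\left(x,s \right)} + 35630 = 36 + 35630 = 35666$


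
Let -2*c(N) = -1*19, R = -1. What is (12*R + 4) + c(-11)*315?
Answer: 5969/2 ≈ 2984.5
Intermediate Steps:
c(N) = 19/2 (c(N) = -(-1)*19/2 = -½*(-19) = 19/2)
(12*R + 4) + c(-11)*315 = (12*(-1) + 4) + (19/2)*315 = (-12 + 4) + 5985/2 = -8 + 5985/2 = 5969/2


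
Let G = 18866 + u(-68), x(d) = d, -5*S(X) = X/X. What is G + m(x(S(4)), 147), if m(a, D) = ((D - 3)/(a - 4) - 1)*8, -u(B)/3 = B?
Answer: 131514/7 ≈ 18788.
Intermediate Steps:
u(B) = -3*B
S(X) = -1/5 (S(X) = -X/(5*X) = -1/5*1 = -1/5)
m(a, D) = -8 + 8*(-3 + D)/(-4 + a) (m(a, D) = ((-3 + D)/(-4 + a) - 1)*8 = (-1 + (-3 + D)/(-4 + a))*8 = -8 + 8*(-3 + D)/(-4 + a))
G = 19070 (G = 18866 - 3*(-68) = 18866 + 204 = 19070)
G + m(x(S(4)), 147) = 19070 + 8*(1 + 147 - 1*(-1/5))/(-4 - 1/5) = 19070 + 8*(1 + 147 + 1/5)/(-21/5) = 19070 + 8*(-5/21)*(741/5) = 19070 - 1976/7 = 131514/7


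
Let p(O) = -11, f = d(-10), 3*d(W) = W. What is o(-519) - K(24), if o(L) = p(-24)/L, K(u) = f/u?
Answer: 997/6228 ≈ 0.16008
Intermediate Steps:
d(W) = W/3
f = -10/3 (f = (1/3)*(-10) = -10/3 ≈ -3.3333)
K(u) = -10/(3*u)
o(L) = -11/L
o(-519) - K(24) = -11/(-519) - (-10)/(3*24) = -11*(-1/519) - (-10)/(3*24) = 11/519 - 1*(-5/36) = 11/519 + 5/36 = 997/6228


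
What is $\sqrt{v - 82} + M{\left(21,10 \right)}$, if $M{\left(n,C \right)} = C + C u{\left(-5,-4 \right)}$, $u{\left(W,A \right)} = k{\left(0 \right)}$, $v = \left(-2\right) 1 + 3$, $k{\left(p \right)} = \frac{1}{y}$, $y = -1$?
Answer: $9 i \approx 9.0 i$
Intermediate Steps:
$k{\left(p \right)} = -1$ ($k{\left(p \right)} = \frac{1}{-1} = -1$)
$v = 1$ ($v = -2 + 3 = 1$)
$u{\left(W,A \right)} = -1$
$M{\left(n,C \right)} = 0$ ($M{\left(n,C \right)} = C + C \left(-1\right) = C - C = 0$)
$\sqrt{v - 82} + M{\left(21,10 \right)} = \sqrt{1 - 82} + 0 = \sqrt{-81} + 0 = 9 i + 0 = 9 i$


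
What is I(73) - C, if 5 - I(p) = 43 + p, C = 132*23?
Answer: -3147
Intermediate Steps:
C = 3036
I(p) = -38 - p (I(p) = 5 - (43 + p) = 5 + (-43 - p) = -38 - p)
I(73) - C = (-38 - 1*73) - 1*3036 = (-38 - 73) - 3036 = -111 - 3036 = -3147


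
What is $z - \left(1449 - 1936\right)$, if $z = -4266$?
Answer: $-3779$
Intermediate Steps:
$z - \left(1449 - 1936\right) = -4266 - \left(1449 - 1936\right) = -4266 - -487 = -4266 + 487 = -3779$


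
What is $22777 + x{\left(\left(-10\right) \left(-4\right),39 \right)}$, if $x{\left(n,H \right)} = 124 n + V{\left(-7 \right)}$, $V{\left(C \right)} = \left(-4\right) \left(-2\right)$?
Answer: $27745$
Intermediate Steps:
$V{\left(C \right)} = 8$
$x{\left(n,H \right)} = 8 + 124 n$ ($x{\left(n,H \right)} = 124 n + 8 = 8 + 124 n$)
$22777 + x{\left(\left(-10\right) \left(-4\right),39 \right)} = 22777 + \left(8 + 124 \left(\left(-10\right) \left(-4\right)\right)\right) = 22777 + \left(8 + 124 \cdot 40\right) = 22777 + \left(8 + 4960\right) = 22777 + 4968 = 27745$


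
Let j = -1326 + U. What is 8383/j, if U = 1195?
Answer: -8383/131 ≈ -63.992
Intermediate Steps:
j = -131 (j = -1326 + 1195 = -131)
8383/j = 8383/(-131) = 8383*(-1/131) = -8383/131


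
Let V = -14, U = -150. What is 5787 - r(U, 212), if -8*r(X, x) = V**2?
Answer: 11623/2 ≈ 5811.5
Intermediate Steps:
r(X, x) = -49/2 (r(X, x) = -1/8*(-14)**2 = -1/8*196 = -49/2)
5787 - r(U, 212) = 5787 - 1*(-49/2) = 5787 + 49/2 = 11623/2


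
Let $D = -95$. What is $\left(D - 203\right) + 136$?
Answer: $-162$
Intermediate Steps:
$\left(D - 203\right) + 136 = \left(-95 - 203\right) + 136 = -298 + 136 = -162$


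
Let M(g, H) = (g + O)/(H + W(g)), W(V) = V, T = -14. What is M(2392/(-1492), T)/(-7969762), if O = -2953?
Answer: -1102067/46384014840 ≈ -2.3760e-5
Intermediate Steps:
M(g, H) = (-2953 + g)/(H + g) (M(g, H) = (g - 2953)/(H + g) = (-2953 + g)/(H + g))
M(2392/(-1492), T)/(-7969762) = ((-2953 + 2392/(-1492))/(-14 + 2392/(-1492)))/(-7969762) = ((-2953 + 2392*(-1/1492))/(-14 + 2392*(-1/1492)))*(-1/7969762) = ((-2953 - 598/373)/(-14 - 598/373))*(-1/7969762) = (-1102067/373/(-5820/373))*(-1/7969762) = -373/5820*(-1102067/373)*(-1/7969762) = (1102067/5820)*(-1/7969762) = -1102067/46384014840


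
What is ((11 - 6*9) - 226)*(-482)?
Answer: 129658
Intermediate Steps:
((11 - 6*9) - 226)*(-482) = ((11 - 54) - 226)*(-482) = (-43 - 226)*(-482) = -269*(-482) = 129658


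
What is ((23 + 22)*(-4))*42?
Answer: -7560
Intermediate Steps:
((23 + 22)*(-4))*42 = (45*(-4))*42 = -180*42 = -7560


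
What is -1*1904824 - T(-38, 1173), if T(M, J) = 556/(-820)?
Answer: -390488781/205 ≈ -1.9048e+6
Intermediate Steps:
T(M, J) = -139/205 (T(M, J) = 556*(-1/820) = -139/205)
-1*1904824 - T(-38, 1173) = -1*1904824 - 1*(-139/205) = -1904824 + 139/205 = -390488781/205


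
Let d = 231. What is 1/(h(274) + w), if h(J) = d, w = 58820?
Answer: 1/59051 ≈ 1.6935e-5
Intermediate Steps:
h(J) = 231
1/(h(274) + w) = 1/(231 + 58820) = 1/59051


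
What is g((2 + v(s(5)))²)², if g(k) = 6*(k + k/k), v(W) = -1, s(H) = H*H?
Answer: 144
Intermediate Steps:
s(H) = H²
g(k) = 6 + 6*k (g(k) = 6*(k + 1) = 6*(1 + k) = 6 + 6*k)
g((2 + v(s(5)))²)² = (6 + 6*(2 - 1)²)² = (6 + 6*1²)² = (6 + 6*1)² = (6 + 6)² = 12² = 144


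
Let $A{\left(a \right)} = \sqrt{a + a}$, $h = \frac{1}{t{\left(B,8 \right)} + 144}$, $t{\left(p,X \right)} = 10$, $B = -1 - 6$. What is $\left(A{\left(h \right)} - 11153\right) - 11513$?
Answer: $-22666 + \frac{\sqrt{77}}{77} \approx -22666.0$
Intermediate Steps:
$B = -7$ ($B = -1 - 6 = -7$)
$h = \frac{1}{154}$ ($h = \frac{1}{10 + 144} = \frac{1}{154} \approx 0.0064935$)
$A{\left(a \right)} = \sqrt{2} \sqrt{a}$ ($A{\left(a \right)} = \sqrt{2 a} = \sqrt{2} \sqrt{a}$)
$\left(A{\left(h \right)} - 11153\right) - 11513 = \left(\frac{\sqrt{2}}{\sqrt{154}} - 11153\right) - 11513 = \left(\sqrt{2} \frac{\sqrt{154}}{154} - 11153\right) - 11513 = \left(\frac{\sqrt{77}}{77} - 11153\right) - 11513 = \left(-11153 + \frac{\sqrt{77}}{77}\right) - 11513 = -22666 + \frac{\sqrt{77}}{77}$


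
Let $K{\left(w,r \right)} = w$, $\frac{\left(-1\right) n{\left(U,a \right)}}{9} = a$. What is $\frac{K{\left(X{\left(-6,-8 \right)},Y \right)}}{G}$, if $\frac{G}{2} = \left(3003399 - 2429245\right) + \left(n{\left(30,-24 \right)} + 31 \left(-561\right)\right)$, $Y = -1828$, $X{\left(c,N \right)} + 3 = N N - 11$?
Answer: $\frac{25}{556979} \approx 4.4885 \cdot 10^{-5}$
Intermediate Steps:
$n{\left(U,a \right)} = - 9 a$
$X{\left(c,N \right)} = -14 + N^{2}$ ($X{\left(c,N \right)} = -3 + \left(N N - 11\right) = -3 + \left(N^{2} - 11\right) = -3 + \left(-11 + N^{2}\right) = -14 + N^{2}$)
$G = 1113958$ ($G = 2 \left(\left(3003399 - 2429245\right) + \left(\left(-9\right) \left(-24\right) + 31 \left(-561\right)\right)\right) = 2 \left(574154 + \left(216 - 17391\right)\right) = 2 \left(574154 - 17175\right) = 2 \cdot 556979 = 1113958$)
$\frac{K{\left(X{\left(-6,-8 \right)},Y \right)}}{G} = \frac{-14 + \left(-8\right)^{2}}{1113958} = \left(-14 + 64\right) \frac{1}{1113958} = 50 \cdot \frac{1}{1113958} = \frac{25}{556979}$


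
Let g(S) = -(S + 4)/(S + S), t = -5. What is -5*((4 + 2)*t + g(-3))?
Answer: 895/6 ≈ 149.17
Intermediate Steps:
g(S) = -(4 + S)/(2*S)
-5*((4 + 2)*t + g(-3)) = -5*((4 + 2)*(-5) + (½)*(-4 - 1*(-3))/(-3)) = -5*(6*(-5) + (½)*(-⅓)*(-4 + 3)) = -5*(-30 + (½)*(-⅓)*(-1)) = -5*(-30 + ⅙) = -5*(-179/6) = 895/6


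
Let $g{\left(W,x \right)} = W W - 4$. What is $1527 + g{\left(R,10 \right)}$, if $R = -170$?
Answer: $30423$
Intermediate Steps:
$g{\left(W,x \right)} = -4 + W^{2}$ ($g{\left(W,x \right)} = W^{2} - 4 = -4 + W^{2}$)
$1527 + g{\left(R,10 \right)} = 1527 - \left(4 - \left(-170\right)^{2}\right) = 1527 + \left(-4 + 28900\right) = 1527 + 28896 = 30423$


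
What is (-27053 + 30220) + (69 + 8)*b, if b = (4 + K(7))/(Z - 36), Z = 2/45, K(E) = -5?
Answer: 5127671/1618 ≈ 3169.1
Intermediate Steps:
Z = 2/45 (Z = 2*(1/45) = 2/45 ≈ 0.044444)
b = 45/1618 (b = (4 - 5)/(2/45 - 36) = -1/(-1618/45) = -1*(-45/1618) = 45/1618 ≈ 0.027812)
(-27053 + 30220) + (69 + 8)*b = (-27053 + 30220) + (69 + 8)*(45/1618) = 3167 + 77*(45/1618) = 3167 + 3465/1618 = 5127671/1618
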